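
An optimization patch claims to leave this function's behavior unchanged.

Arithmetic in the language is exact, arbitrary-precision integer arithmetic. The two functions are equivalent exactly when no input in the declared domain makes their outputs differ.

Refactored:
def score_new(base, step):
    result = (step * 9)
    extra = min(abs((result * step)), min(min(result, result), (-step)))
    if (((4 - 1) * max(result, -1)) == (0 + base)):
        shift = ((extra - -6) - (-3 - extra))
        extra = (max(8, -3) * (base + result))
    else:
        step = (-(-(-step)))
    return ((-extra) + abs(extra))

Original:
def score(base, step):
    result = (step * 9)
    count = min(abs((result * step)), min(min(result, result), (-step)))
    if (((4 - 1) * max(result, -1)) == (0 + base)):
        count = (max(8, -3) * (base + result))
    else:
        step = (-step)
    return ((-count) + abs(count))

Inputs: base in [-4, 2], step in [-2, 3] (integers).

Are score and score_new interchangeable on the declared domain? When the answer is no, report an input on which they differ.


The two versions differ — the changes include statement counts differ; constant usage differs; arithmetic usage differs; local variable names differ.
One worked example (base=1, step=-2) — score: result = -18; count = -18; (((4 - 1) * max(result, -1)) == (0 + base)) -> false; step = 2; return 36; score_new: result = -18; extra = -18; (((4 - 1) * max(result, -1)) == (0 + base)) -> false; step = 2; return 36; agreement on 36.
An exhaustive pass over the 42 declared inputs shows identical outputs.
verdict: equivalent


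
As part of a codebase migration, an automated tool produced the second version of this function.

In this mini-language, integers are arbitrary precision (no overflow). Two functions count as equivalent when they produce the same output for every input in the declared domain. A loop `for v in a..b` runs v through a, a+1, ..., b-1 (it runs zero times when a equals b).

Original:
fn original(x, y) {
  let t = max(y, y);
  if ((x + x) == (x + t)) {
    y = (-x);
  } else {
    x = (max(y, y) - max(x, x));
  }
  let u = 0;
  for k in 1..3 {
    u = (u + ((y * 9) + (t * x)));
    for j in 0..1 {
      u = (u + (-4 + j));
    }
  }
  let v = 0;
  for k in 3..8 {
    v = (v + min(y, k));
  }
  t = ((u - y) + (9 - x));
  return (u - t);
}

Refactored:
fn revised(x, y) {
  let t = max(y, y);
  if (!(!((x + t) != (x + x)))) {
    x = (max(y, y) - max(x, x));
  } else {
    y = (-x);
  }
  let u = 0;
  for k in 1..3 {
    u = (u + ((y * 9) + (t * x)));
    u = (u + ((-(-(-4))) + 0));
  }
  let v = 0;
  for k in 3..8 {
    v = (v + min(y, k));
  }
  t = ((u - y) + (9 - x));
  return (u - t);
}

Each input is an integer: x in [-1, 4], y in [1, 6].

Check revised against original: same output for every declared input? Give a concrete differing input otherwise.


Behavior is preserved: although constant usage differs, plus comparison usage differs, plus statement counts differ, plus boolean connective usage differs, plus local variable names differ, plus loop structure differs, the outputs never diverge.
One worked example (x=4, y=1) — original: t becomes 1; next ((x + x) == (x + t)) evaluates to false; next x becomes -3; next u becomes 0; next at k=1:; next u becomes 6; next at j=0:; next u becomes 2; next at k=2:; next u becomes 8; next at j=0:; next u becomes 4; next v becomes 0; next at k=3:; next v becomes 1; next at k=4:; next v becomes 2; next at k=5:; next v becomes 3; next at k=6:; next v becomes 4; next at k=7:; next v becomes 5; next t becomes 15; next final value -11; revised: t becomes 1; next (!(!((x + t) != (x + x)))) evaluates to true; next x becomes -3; next u becomes 0; next at k=1:; next u becomes 6; next u becomes 2; next at k=2:; next u becomes 8; next u becomes 4; next v becomes 0; next at k=3:; next v becomes 1; next at k=4:; next v becomes 2; next at k=5:; next v becomes 3; next at k=6:; next v becomes 4; next at k=7:; next v becomes 5; next t becomes 15; next final value -11; agreement on -11.
Sweeping the whole domain (36 inputs) finds no disagreement.
verdict: equivalent


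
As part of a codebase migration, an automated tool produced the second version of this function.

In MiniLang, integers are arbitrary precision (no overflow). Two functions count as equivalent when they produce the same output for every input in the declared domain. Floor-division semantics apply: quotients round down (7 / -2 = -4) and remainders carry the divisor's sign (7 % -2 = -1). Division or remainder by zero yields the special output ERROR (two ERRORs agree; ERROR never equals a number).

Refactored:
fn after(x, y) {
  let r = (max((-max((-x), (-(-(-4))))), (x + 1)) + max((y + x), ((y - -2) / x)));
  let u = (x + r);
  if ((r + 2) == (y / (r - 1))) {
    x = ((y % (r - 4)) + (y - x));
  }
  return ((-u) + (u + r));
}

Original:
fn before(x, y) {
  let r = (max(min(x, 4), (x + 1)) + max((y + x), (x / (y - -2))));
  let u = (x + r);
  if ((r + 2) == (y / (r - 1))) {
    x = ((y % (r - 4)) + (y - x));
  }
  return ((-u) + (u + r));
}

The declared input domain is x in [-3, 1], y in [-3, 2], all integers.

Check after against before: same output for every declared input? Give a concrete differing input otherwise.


There is a counterexample at x=-3, y=-3: ERROR on one side, -2 on the other.
before: r = 1; u = -2; division by zero -> ERROR
after: r = -2; u = -5; ((r + 2) == (y / (r - 1))) -> false; return -2
verdict: not equivalent; witness: x=-3, y=-3


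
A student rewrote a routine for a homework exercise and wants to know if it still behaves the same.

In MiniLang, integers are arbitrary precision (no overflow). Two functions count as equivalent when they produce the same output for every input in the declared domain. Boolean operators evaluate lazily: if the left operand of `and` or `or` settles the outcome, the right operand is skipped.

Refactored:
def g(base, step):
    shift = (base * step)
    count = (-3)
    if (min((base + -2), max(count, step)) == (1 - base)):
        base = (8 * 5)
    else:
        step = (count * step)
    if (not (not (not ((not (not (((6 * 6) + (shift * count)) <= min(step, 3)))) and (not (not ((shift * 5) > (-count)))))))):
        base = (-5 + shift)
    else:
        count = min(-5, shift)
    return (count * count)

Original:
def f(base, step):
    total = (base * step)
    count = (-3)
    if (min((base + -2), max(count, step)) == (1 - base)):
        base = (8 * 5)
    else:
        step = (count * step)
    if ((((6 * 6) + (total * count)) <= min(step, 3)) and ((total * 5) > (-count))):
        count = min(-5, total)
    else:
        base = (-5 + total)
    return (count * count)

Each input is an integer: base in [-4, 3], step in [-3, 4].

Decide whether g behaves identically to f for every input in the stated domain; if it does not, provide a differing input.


Side by side, the visible changes include: local variable names differ, boolean connective usage differs.
Spot check at base=-1, step=4 — f: total := -4 | count := -3 | (min((base + -2), max(count, step)) == (1 - base)): false | step := -12 | ((((6 * 6) + (total * count)) <= min(step, 3)) and ((total * 5) > (-count))): false | base := -9 | result 9. g: shift := -4 | count := -3 | (min((base + -2), max(count, step)) == (1 - base)): false | step := -12 | (not (not (not ((not (not (((6 * 6) + (shift * count)) <= min(step, 3)))) and (not (not ((shift * 5) > (-count)))))))): true | base := -9 | result 9. Both give 9.
Across all 64 domain points the two functions coincide.
verdict: equivalent


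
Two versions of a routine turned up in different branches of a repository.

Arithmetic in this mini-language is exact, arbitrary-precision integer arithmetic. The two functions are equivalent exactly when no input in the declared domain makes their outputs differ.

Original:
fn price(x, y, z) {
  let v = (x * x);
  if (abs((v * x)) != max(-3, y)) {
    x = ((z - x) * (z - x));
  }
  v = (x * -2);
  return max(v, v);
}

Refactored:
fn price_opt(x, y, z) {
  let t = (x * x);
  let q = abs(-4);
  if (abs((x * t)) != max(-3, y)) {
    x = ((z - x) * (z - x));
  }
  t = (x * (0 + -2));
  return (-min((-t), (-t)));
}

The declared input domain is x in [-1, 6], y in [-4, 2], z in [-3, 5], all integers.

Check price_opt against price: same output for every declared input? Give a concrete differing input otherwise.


This is a faithful refactor — constant usage differs, plus local variable names differ, plus arithmetic usage differs, plus min/max/abs usage differs, plus statement counts differ, but the computed results match everywhere.
One worked example (x=-1, y=-3, z=1) — price: v := 1 | (abs((v * x)) != max(-3, y)): true | x := 4 | v := -8 | result -8; price_opt: t := 1 | q := 4 | (abs((x * t)) != max(-3, y)): true | x := 4 | t := -8 | result -8; agreement on -8.
An exhaustive pass over the 504 declared inputs shows identical outputs.
verdict: equivalent


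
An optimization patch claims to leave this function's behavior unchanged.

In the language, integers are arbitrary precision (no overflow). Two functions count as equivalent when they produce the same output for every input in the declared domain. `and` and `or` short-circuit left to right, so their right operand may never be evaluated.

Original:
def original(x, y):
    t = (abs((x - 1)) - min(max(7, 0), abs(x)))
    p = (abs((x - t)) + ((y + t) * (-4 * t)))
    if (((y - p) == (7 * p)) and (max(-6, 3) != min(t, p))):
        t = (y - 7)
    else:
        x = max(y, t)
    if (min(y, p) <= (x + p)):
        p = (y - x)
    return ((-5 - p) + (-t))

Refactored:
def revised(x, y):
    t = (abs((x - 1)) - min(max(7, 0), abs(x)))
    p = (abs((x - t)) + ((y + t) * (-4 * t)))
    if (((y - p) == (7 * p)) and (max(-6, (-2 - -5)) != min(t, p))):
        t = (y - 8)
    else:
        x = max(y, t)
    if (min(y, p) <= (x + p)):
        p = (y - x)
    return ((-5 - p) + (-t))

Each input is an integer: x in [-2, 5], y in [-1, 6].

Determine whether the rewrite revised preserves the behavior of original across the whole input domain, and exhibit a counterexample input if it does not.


x=3, y=0 yields 5 from original but 6 from revised.
verdict: not equivalent; witness: x=3, y=0


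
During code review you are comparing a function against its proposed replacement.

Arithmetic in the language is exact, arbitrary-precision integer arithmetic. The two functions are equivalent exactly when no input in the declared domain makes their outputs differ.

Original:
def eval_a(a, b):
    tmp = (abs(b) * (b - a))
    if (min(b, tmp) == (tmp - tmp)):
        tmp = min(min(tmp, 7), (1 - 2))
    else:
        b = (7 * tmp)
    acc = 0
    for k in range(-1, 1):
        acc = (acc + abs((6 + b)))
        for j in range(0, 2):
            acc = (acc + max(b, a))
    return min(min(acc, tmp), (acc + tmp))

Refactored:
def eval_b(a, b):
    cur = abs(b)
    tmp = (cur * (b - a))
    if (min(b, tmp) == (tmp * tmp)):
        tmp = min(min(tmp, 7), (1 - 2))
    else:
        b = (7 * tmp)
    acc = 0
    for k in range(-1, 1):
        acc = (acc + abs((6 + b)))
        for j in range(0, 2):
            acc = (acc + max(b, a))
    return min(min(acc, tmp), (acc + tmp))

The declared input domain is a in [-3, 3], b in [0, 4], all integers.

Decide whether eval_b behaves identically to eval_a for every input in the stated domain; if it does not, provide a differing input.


There is a counterexample at a=0, b=1: 1 on one side, -1 on the other.
eval_a: tmp = 1; (min(b, tmp) == (tmp - tmp)) -> false; b = 7; acc = 0; [k=-1]; acc = 13; [j=0]; acc = 20; [j=1]; acc = 27; [k=0]; acc = 40; [j=0]; acc = 47; [j=1]; acc = 54; return 1
eval_b: cur = 1; tmp = 1; (min(b, tmp) == (tmp * tmp)) -> true; tmp = -1; acc = 0; [k=-1]; acc = 7; [j=0]; acc = 8; [j=1]; acc = 9; [k=0]; acc = 16; [j=0]; acc = 17; [j=1]; acc = 18; return -1
verdict: not equivalent; witness: a=0, b=1


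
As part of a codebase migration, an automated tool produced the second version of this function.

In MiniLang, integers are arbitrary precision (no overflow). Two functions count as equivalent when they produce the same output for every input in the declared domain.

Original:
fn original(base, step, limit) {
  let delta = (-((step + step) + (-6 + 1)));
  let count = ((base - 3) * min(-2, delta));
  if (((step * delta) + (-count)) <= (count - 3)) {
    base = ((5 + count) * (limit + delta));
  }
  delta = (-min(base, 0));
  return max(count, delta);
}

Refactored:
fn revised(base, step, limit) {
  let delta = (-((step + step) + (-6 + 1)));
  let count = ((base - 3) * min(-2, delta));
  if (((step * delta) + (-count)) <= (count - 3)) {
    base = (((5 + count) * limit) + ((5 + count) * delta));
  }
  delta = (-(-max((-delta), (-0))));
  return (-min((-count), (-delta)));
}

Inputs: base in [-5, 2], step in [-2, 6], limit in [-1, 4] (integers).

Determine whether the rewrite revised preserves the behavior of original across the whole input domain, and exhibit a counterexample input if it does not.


Try base=-5, step=3, limit=-1.
original: delta = -1; count = 16; (((step * delta) + (-count)) <= (count - 3)) -> true; base = -42; delta = 42; return 42
revised: delta = -1; count = 16; (((step * delta) + (-count)) <= (count - 3)) -> true; base = -42; delta = 1; return 16
42 != 16, so the rewrite changes behavior.
verdict: not equivalent; witness: base=-5, step=3, limit=-1


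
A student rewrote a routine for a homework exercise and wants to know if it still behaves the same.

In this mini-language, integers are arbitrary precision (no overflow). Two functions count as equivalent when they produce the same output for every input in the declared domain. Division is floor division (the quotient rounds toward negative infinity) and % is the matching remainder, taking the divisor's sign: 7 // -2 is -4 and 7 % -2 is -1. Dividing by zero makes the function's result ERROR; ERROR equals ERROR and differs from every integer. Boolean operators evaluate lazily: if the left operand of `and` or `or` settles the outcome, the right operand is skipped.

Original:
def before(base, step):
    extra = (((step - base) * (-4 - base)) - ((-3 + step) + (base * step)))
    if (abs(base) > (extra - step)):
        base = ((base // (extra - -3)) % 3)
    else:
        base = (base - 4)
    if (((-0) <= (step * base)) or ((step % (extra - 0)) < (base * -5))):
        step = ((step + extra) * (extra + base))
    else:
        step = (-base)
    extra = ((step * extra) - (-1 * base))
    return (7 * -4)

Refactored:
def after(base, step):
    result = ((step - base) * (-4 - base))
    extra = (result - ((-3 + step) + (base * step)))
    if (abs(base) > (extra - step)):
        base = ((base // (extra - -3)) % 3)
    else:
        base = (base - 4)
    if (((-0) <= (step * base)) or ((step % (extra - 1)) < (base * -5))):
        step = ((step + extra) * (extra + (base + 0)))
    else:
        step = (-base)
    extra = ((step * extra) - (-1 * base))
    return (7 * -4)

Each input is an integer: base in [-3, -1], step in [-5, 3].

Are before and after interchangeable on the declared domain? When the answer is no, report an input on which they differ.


Run the pair on base=-2, step=-1.
before: extra := 0 | (abs(base) > (extra - step)): true | base := 2 | divide-by-zero, output ERROR
after: result := -2 | extra := 0 | (abs(base) > (extra - step)): true | base := 2 | (((-0) <= (step * base)) or ((step % (extra - 1)) < (base * -5))): false | step := -2 | extra := 2 | result -28
ERROR != -28, so the rewrite changes behavior.
verdict: not equivalent; witness: base=-2, step=-1


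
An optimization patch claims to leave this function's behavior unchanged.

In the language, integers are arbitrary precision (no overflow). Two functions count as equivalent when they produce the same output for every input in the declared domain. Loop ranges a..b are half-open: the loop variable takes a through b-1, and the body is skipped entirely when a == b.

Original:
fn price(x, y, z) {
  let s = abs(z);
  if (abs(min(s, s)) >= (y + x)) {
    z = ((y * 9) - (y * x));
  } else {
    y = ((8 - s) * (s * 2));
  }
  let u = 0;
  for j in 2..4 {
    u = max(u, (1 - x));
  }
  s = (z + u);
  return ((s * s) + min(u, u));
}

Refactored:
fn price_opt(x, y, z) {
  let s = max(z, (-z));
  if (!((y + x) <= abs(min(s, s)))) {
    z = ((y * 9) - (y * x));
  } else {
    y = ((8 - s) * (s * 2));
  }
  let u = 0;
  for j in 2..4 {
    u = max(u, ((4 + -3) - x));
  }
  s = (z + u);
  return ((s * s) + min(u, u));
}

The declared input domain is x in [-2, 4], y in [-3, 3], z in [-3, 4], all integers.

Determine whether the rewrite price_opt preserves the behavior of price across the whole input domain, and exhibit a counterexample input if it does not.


There is a counterexample at x=-2, y=-3, z=-3: 903 on one side, 3 on the other.
price: s becomes 3; next (abs(min(s, s)) >= (y + x)) evaluates to true; next z becomes -33; next u becomes 0; next at j=2:; next u becomes 3; next at j=3:; next u becomes 3; next s becomes -30; next final value 903
price_opt: s becomes 3; next (!((y + x) <= abs(min(s, s)))) evaluates to false; next y becomes 30; next u becomes 0; next at j=2:; next u becomes 3; next at j=3:; next u becomes 3; next s becomes 0; next final value 3
verdict: not equivalent; witness: x=-2, y=-3, z=-3


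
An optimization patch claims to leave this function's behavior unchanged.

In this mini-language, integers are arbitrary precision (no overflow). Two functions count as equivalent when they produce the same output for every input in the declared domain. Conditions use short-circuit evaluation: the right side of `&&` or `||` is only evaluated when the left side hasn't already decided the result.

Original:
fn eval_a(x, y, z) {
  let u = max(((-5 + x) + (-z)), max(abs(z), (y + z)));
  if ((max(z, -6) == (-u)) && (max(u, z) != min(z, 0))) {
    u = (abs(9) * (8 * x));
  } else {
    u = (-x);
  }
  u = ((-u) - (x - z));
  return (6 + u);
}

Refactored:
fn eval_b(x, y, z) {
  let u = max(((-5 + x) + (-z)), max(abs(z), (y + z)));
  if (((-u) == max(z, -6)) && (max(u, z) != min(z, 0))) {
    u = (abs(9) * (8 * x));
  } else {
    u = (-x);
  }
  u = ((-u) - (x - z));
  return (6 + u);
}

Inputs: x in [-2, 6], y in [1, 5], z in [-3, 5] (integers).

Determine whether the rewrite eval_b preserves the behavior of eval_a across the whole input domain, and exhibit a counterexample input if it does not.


This is a faithful refactor — same computation, different form, but the computed results match everywhere.
Spot check at x=4, y=3, z=5 — eval_a: u becomes 8; next ((max(z, -6) == (-u)) && (max(u, z) != min(z, 0))) evaluates to false; next u becomes -4; next u becomes 5; next final value 11. eval_b: u becomes 8; next (((-u) == max(z, -6)) && (max(u, z) != min(z, 0))) evaluates to false; next u becomes -4; next u becomes 5; next final value 11. Both give 11.
Across all 405 domain points the two functions coincide.
verdict: equivalent


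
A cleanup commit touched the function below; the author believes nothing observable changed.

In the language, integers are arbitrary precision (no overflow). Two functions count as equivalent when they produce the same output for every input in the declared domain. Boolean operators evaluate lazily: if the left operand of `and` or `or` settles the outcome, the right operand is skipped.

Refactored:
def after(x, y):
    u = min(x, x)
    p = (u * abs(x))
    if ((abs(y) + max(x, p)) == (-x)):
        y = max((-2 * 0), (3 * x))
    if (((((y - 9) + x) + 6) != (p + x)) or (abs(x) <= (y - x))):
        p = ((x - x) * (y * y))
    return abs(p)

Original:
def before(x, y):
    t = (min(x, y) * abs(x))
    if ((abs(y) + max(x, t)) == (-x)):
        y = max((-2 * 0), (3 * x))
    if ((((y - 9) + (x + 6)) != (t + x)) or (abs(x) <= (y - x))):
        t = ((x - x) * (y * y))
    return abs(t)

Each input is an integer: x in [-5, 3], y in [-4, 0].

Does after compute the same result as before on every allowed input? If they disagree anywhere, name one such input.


Not equivalent: x=-2, y=-3 separates them (6 vs 0).
before: t becomes -6; next ((abs(y) + max(x, t)) == (-x)) evaluates to false; next ((((y - 9) + (x + 6)) != (t + x)) or (abs(x) <= (y - x))) evaluates to false; next final value 6
after: u becomes -2; next p becomes -4; next ((abs(y) + max(x, p)) == (-x)) evaluates to false; next (((((y - 9) + x) + 6) != (p + x)) or (abs(x) <= (y - x))) evaluates to true; next p becomes 0; next final value 0
verdict: not equivalent; witness: x=-2, y=-3


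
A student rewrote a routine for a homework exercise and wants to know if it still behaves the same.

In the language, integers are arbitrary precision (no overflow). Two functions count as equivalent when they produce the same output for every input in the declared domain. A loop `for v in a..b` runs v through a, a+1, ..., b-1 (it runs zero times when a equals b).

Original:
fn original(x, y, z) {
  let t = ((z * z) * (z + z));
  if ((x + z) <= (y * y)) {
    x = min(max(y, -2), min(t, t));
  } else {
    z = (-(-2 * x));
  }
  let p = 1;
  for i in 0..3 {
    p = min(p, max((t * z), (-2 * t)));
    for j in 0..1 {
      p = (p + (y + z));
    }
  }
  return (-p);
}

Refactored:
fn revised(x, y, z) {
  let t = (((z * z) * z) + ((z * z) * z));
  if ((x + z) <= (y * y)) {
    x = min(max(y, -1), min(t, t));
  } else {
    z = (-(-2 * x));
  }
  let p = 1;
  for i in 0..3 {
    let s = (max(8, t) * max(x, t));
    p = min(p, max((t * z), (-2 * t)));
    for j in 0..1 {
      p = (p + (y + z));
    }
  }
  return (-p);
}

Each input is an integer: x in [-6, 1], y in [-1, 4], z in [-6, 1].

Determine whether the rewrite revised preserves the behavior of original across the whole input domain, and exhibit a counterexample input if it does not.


The suspicious edit (`-2` became `-1`) never changes the result for any input inside the declared domain.
Tracing x=-2, y=0, z=-1: original: t=-2, then ((x + z) <= (y * y)) is true, then x=-2, then p=1, then (i=0), then p=1, then (j=0), then p=0, then (i=1), then p=0, then (j=0), then p=-1, then (i=2), then p=-1, then (j=0), then p=-2, then returns 2 | revised: t=-2, then ((x + z) <= (y * y)) is true, then x=-2, then p=1, then (i=0), then s=-16, then p=1, then (j=0), then p=0, then (i=1), then s=-16, then p=0, then (j=0), then p=-1, then (i=2), then s=-16, then p=-1, then (j=0), then p=-2, then returns 2 — matching result 2.
Checked all 384 inputs in the declared domain: the outputs agree on every one.
verdict: equivalent


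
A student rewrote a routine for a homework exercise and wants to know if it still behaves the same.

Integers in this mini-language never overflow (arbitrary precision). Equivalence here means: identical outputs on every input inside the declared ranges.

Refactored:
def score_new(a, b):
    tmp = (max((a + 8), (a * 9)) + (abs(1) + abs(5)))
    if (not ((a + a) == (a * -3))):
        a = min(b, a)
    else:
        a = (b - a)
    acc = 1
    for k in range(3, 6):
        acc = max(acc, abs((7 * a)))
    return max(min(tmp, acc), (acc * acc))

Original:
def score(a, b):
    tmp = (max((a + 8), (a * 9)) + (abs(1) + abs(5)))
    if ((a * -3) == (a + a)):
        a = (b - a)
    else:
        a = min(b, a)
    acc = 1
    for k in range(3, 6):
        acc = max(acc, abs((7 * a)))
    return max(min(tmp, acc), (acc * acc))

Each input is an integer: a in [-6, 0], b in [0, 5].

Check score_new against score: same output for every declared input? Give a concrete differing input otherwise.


The two are interchangeable: boolean connective usage differs, and every declared input agrees.
One worked example (a=-4, b=4) — score: tmp becomes 10; next ((a * -3) == (a + a)) evaluates to false; next a becomes -4; next acc becomes 1; next at k=3:; next acc becomes 28; next at k=4:; next acc becomes 28; next at k=5:; next acc becomes 28; next final value 784; score_new: tmp becomes 10; next (not ((a + a) == (a * -3))) evaluates to true; next a becomes -4; next acc becomes 1; next at k=3:; next acc becomes 28; next at k=4:; next acc becomes 28; next at k=5:; next acc becomes 28; next final value 784; agreement on 784.
Checked all 42 inputs in the declared domain: the outputs agree on every one.
verdict: equivalent


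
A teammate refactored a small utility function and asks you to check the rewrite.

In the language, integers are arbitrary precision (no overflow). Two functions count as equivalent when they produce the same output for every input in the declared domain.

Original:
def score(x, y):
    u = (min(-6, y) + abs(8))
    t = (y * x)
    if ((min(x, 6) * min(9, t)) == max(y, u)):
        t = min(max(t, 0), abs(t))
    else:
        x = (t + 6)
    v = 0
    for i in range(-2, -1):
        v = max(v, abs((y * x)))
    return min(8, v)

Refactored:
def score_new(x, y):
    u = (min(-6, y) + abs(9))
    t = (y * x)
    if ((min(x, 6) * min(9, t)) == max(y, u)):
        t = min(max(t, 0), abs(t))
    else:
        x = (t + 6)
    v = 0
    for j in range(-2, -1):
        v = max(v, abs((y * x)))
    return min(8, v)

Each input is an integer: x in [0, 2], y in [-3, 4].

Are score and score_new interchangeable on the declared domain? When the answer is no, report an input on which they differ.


Run the pair on x=1, y=2.
score: u=2, then t=2, then ((min(x, 6) * min(9, t)) == max(y, u)) is true, then t=2, then v=0, then (i=-2), then v=2, then returns 2
score_new: u=3, then t=2, then ((min(x, 6) * min(9, t)) == max(y, u)) is false, then x=8, then v=0, then (j=-2), then v=16, then returns 8
2 and 8 differ, so these are not the same function on this domain.
verdict: not equivalent; witness: x=1, y=2


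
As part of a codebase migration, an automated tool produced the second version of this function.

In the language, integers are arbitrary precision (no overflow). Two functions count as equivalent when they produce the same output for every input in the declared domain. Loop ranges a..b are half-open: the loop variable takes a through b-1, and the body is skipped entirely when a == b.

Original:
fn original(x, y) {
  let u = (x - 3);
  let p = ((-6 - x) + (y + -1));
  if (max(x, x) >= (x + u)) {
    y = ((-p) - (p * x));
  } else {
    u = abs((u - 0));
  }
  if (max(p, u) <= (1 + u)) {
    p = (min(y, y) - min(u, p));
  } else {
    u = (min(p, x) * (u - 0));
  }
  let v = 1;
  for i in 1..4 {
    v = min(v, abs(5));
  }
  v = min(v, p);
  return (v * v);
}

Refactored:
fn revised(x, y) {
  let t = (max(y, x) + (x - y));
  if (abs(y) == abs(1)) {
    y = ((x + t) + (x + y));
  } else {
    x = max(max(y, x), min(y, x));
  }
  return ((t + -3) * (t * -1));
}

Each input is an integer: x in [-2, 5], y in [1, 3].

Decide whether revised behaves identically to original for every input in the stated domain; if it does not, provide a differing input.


The rewrite breaks on x=-2, y=1, where the results are 1 and -10.
original: u := -5 | p := -4 | (max(x, x) >= (x + u)): true | y := -4 | (max(p, u) <= (1 + u)): true | p := 1 | v := 1 | iter i=1: | v := 1 | iter i=2: | v := 1 | iter i=3: | v := 1 | v := 1 | result 1
revised: t := -2 | (abs(y) == abs(1)): true | y := -5 | result -10
verdict: not equivalent; witness: x=-2, y=1


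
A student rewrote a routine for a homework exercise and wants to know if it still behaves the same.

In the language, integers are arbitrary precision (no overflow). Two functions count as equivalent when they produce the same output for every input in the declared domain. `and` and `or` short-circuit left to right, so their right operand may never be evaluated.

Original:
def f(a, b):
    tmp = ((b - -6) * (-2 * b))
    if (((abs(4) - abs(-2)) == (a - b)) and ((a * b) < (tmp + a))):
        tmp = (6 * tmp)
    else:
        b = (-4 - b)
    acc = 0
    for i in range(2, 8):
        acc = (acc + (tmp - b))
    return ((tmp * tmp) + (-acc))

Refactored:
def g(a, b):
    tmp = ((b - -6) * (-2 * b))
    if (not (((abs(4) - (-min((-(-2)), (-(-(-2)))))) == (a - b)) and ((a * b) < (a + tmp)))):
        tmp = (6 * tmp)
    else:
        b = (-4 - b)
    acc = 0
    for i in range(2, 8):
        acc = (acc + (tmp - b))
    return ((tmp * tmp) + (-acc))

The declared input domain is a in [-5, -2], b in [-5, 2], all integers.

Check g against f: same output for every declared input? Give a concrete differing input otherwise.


Take a=-5, b=-5.
f: tmp=10, then (((abs(4) - abs(-2)) == (a - b)) and ((a * b) < (tmp + a))) is false, then b=1, then acc=0, then (i=2), then acc=9, then (i=3), then acc=18, then (i=4), then acc=27, then (i=5), then acc=36, then (i=6), then acc=45, then (i=7), then acc=54, then returns 46
g: tmp=10, then (not (((abs(4) - (-min((-(-2)), (-(-(-2)))))) == (a - b)) and ((a * b) < (a + tmp)))) is true, then tmp=60, then acc=0, then (i=2), then acc=65, then (i=3), then acc=130, then (i=4), then acc=195, then (i=5), then acc=260, then (i=6), then acc=325, then (i=7), then acc=390, then returns 3210
46 != 3210, so the rewrite changes behavior.
verdict: not equivalent; witness: a=-5, b=-5


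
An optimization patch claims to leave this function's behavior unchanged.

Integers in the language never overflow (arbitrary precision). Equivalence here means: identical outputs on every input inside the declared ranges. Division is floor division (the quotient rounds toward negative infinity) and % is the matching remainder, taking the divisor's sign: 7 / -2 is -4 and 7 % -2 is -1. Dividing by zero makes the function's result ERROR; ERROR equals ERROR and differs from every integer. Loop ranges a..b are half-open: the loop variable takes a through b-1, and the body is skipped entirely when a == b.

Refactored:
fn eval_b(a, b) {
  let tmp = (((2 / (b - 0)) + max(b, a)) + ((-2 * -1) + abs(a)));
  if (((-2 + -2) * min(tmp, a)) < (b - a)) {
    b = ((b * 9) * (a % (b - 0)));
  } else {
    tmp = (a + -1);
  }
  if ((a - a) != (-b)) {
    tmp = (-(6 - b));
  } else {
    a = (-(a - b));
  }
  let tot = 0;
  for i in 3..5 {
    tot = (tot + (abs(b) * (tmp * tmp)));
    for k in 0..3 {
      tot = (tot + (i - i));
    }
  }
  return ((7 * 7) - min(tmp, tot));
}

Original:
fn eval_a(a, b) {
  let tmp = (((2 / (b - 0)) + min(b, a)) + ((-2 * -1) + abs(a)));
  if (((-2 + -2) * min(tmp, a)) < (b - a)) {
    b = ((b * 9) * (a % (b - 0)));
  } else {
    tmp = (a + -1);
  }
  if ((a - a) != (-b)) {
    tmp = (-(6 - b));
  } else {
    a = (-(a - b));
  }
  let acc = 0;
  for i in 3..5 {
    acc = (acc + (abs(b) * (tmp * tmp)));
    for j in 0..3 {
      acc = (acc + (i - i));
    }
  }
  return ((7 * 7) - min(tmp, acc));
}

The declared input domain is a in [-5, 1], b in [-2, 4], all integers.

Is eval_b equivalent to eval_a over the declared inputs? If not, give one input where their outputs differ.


The rewrite breaks on a=1, b=-2, where the results are 57 and 37.
eval_a: tmp becomes 0; next (((-2 + -2) * min(tmp, a)) < (b - a)) evaluates to false; next tmp becomes 0; next ((a - a) != (-b)) evaluates to true; next tmp becomes -8; next acc becomes 0; next at i=3:; next acc becomes 128; next at j=0:; next acc becomes 128; next at j=1:; next acc becomes 128; next at j=2:; next acc becomes 128; next at i=4:; next acc becomes 256; next at j=0:; next acc becomes 256; next at j=1:; next acc becomes 256; next at j=2:; next acc becomes 256; next final value 57
eval_b: tmp becomes 3; next (((-2 + -2) * min(tmp, a)) < (b - a)) evaluates to true; next b becomes 18; next ((a - a) != (-b)) evaluates to true; next tmp becomes 12; next tot becomes 0; next at i=3:; next tot becomes 2592; next at k=0:; next tot becomes 2592; next at k=1:; next tot becomes 2592; next at k=2:; next tot becomes 2592; next at i=4:; next tot becomes 5184; next at k=0:; next tot becomes 5184; next at k=1:; next tot becomes 5184; next at k=2:; next tot becomes 5184; next final value 37
verdict: not equivalent; witness: a=1, b=-2


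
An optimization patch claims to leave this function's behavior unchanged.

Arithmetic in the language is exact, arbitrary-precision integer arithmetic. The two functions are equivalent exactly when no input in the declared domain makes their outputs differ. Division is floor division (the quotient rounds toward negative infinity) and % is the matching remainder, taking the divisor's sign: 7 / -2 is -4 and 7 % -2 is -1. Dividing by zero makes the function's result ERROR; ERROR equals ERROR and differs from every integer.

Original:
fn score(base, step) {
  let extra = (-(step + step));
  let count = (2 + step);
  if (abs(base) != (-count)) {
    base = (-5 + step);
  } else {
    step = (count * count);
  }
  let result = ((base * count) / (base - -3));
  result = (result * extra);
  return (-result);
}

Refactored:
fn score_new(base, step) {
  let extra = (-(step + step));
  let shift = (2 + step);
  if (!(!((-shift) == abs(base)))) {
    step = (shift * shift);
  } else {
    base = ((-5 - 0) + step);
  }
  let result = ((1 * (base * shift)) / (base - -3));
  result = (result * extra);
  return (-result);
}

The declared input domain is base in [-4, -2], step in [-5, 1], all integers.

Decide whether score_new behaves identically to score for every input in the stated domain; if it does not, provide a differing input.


Behavior is preserved: although comparison usage differs; also arithmetic usage differs; also local variable names differ; also boolean connective usage differs; also constant usage differs, the outputs never diverge.
Spot check at base=-4, step=-2 — score: extra becomes 4; next count becomes 0; next (abs(base) != (-count)) evaluates to true; next base becomes -7; next result becomes 0; next result becomes 0; next final value 0. score_new: extra becomes 4; next shift becomes 0; next (!(!((-shift) == abs(base)))) evaluates to false; next base becomes -7; next result becomes 0; next result becomes 0; next final value 0. Both give 0.
Checked all 21 inputs in the declared domain: the outputs agree on every one.
verdict: equivalent


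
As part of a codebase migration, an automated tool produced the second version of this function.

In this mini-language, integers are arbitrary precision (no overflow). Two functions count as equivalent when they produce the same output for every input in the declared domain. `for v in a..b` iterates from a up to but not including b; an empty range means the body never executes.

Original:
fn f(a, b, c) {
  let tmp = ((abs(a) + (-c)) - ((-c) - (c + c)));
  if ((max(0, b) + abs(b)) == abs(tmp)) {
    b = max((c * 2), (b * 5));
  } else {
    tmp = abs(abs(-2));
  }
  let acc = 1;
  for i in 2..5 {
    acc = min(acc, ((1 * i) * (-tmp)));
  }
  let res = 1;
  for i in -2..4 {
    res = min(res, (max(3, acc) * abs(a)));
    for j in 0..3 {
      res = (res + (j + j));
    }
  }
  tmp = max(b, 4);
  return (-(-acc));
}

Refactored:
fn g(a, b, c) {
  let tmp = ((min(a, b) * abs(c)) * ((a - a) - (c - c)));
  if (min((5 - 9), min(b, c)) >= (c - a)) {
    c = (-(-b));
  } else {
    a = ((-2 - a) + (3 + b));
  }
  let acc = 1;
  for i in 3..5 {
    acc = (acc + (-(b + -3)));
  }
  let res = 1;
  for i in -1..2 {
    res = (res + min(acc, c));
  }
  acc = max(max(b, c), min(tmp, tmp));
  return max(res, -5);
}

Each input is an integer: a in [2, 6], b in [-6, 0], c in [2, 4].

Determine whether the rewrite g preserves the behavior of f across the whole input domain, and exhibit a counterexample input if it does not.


There is a counterexample at a=2, b=-6, c=2: -24 on one side, 7 on the other.
f: tmp = 6; ((max(0, b) + abs(b)) == abs(tmp)) -> true; b = 4; acc = 1; [i=2]; acc = -12; [i=3]; acc = -18; [i=4]; acc = -24; res = 1; [i=-2]; res = 1; [j=0]; res = 1; [j=1]; res = 3; [j=2]; res = 7; [i=-1]; res = 6; [j=0]; res = 6; [j=1]; res = 8; [j=2]; res = 12; [i=0]; res = 6; [j=0]; res = 6; [j=1]; res = 8; [j=2]; res = 12; [i=1]; res = 6; [j=0]; res = 6; [j=1]; res = 8; [j=2]; res = 12; [i=2]; res = 6; [j=0]; res = 6; [j=1]; res = 8; [j=2]; res = 12; [i=3]; res = 6; [j=0]; res = 6; [j=1]; res = 8; [j=2]; res = 12; tmp = 4; return -24
g: tmp = 0; (min((5 - 9), min(b, c)) >= (c - a)) -> false; a = -7; acc = 1; [i=3]; acc = 10; [i=4]; acc = 19; res = 1; [i=-1]; res = 3; [i=0]; res = 5; [i=1]; res = 7; acc = 2; return 7
verdict: not equivalent; witness: a=2, b=-6, c=2


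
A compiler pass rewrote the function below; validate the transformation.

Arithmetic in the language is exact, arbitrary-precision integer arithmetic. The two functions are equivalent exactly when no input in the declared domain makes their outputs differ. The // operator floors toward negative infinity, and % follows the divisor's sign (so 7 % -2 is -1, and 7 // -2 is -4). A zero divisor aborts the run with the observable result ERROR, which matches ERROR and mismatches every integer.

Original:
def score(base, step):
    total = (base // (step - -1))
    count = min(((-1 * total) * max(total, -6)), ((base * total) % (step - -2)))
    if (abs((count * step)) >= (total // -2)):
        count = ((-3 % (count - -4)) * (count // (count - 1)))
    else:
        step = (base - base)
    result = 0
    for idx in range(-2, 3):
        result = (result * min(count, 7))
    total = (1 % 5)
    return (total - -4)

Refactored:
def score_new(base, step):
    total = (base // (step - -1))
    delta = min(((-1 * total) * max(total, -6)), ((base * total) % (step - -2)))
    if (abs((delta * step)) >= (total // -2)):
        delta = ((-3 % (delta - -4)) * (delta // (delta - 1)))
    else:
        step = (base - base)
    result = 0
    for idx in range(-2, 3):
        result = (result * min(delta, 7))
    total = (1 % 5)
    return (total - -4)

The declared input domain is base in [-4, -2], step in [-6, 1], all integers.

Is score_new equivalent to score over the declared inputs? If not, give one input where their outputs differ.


Equivalent — the differences include local variable names differ, yet no declared input distinguishes the two.
Spot check at base=-2, step=-5 — score: total = 0; count = 0; (abs((count * step)) >= (total // -2)) -> true; count = 0; result = 0; [idx=-2]; result = 0; [idx=-1]; result = 0; [idx=0]; result = 0; [idx=1]; result = 0; [idx=2]; result = 0; total = 1; return 5. score_new: total = 0; delta = 0; (abs((delta * step)) >= (total // -2)) -> true; delta = 0; result = 0; [idx=-2]; result = 0; [idx=-1]; result = 0; [idx=0]; result = 0; [idx=1]; result = 0; [idx=2]; result = 0; total = 1; return 5. Both give 5.
An exhaustive pass over the 24 declared inputs shows identical outputs.
verdict: equivalent


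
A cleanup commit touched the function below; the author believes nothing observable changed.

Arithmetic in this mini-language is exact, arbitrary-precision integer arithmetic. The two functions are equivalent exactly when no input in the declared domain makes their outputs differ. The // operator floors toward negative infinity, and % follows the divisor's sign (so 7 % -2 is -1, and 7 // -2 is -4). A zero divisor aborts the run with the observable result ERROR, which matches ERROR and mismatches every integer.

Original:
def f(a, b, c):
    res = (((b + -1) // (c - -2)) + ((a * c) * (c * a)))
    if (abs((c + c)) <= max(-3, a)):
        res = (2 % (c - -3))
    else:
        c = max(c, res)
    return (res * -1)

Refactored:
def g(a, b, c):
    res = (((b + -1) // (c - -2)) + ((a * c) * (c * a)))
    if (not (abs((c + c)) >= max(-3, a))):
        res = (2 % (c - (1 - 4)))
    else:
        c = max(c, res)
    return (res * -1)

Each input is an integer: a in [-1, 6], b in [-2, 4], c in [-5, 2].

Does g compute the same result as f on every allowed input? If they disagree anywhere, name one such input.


The rewrite breaks on a=0, b=-2, c=0, where the results are -2 and 2.
f: res := -2 | (abs((c + c)) <= max(-3, a)): true | res := 2 | result -2
g: res := -2 | (not (abs((c + c)) >= max(-3, a))): false | c := 0 | result 2
verdict: not equivalent; witness: a=0, b=-2, c=0


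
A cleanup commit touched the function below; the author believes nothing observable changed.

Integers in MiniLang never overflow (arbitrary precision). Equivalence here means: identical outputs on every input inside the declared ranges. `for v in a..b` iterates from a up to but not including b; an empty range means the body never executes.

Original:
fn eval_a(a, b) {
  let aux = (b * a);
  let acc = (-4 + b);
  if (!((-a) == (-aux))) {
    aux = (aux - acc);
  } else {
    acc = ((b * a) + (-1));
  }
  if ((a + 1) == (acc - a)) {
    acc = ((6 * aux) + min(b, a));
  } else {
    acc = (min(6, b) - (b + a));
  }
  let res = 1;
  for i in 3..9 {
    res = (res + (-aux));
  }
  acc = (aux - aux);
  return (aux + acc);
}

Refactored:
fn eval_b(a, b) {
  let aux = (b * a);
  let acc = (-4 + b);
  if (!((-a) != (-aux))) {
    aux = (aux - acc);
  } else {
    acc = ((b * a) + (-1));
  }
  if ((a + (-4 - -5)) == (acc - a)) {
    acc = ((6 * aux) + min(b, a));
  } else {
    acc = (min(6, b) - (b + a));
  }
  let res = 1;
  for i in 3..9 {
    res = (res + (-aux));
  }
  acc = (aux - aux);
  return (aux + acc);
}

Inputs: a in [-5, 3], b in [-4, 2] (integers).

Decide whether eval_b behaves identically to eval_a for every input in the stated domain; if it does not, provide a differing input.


a=-5, b=-4 yields 28 from eval_a but 20 from eval_b.
verdict: not equivalent; witness: a=-5, b=-4
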